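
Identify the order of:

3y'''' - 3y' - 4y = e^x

The order is 4 (highest derivative is of order 4).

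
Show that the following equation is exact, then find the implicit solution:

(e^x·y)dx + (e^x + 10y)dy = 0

Verify exactness: ∂M/∂y = ∂N/∂x ✓
Find F(x,y) such that ∂F/∂x = M, ∂F/∂y = N
Solution: e^x·y + 5y² = C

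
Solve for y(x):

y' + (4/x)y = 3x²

Using integrating factor method:

General solution: y = (3/7)x^3 + Cx^(-4)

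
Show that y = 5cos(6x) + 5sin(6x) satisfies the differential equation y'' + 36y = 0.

Verification:
y'' = -180cos(6x) - 180sin(6x)
y'' + 36y = 0 ✓

Yes, it is a solution.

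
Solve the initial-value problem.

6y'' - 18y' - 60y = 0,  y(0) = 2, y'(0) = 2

General solution: y = C₁e^(5x) + C₂e^(-2x)
Applying ICs: C₁ = 6/7, C₂ = 8/7
Particular solution: y = (6/7)e^(5x) + (8/7)e^(-2x)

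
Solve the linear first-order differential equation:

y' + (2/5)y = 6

Using integrating factor method:

General solution: y = 15 + Ce^(-2x/5)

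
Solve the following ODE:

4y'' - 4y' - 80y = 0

Characteristic equation: 4r² - 4r - 80 = 0
Divide by 4: r² - r - 20 = 0
Roots: r = 5, -4 (distinct real)
General solution: y = C₁e^(5x) + C₂e^(-4x)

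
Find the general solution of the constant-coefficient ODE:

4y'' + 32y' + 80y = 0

Characteristic equation: 4r² + 32r + 80 = 0
Divide by 4: r² + 8r + 20 = 0
Roots: r = -4 ± 2i (complex conjugates)
General solution: y = e^(-4x)(C₁cos(2x) + C₂sin(2x))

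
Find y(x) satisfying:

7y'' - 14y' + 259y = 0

Characteristic equation: 7r² - 14r + 259 = 0
Divide by 7: r² - 2r + 37 = 0
Roots: r = 1 ± 6i (complex conjugates)
General solution: y = e^x(C₁cos(6x) + C₂sin(6x))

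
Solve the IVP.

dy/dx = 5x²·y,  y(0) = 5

General solution: y = Ce^(5x³/3)
Applying IC y(0) = 5:
Particular solution: y = 5e^(5x³/3)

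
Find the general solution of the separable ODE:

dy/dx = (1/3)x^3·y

Separating variables and integrating:
ln|y| = x^4/12 + C

General solution: y = Ce^(x^4/12)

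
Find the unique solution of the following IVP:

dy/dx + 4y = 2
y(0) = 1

General solution: y = 1/2 + Ce^(-4x)
Applying y(0) = 1: C = 1 - 1/2 = 1/2
Particular solution: y = 1/2 + (1/2)e^(-4x)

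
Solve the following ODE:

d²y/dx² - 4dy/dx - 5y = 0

Characteristic equation: r² - 4r - 5 = 0
Roots: r = 5, -1 (distinct real)
General solution: y = C₁e^(5x) + C₂e^(-x)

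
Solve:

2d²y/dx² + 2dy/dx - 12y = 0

Characteristic equation: 2r² + 2r - 12 = 0
Divide by 2: r² + r - 6 = 0
Roots: r = 2, -3 (distinct real)
General solution: y = C₁e^(2x) + C₂e^(-3x)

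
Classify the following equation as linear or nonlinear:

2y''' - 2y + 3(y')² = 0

Nonlinear ((y')² term)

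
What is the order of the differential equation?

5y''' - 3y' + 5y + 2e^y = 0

The order is 3 (highest derivative is of order 3).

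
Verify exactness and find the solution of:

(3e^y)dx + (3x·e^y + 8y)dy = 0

Verify exactness: ∂M/∂y = ∂N/∂x ✓
Find F(x,y) such that ∂F/∂x = M, ∂F/∂y = N
Solution: 3x·e^y + 4y² = C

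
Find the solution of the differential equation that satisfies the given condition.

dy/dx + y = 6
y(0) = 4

General solution: y = 6 + Ce^(-x)
Applying y(0) = 4: C = 4 - 6 = -2
Particular solution: y = 6 - 2e^(-x)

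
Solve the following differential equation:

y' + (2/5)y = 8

Using integrating factor method:

General solution: y = 20 + Ce^(-2x/5)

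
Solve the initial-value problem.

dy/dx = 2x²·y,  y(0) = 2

General solution: y = Ce^(2x³/3)
Applying IC y(0) = 2:
Particular solution: y = 2e^(2x³/3)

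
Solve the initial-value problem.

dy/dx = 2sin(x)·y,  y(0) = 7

General solution: y = Ce^(-2cos(x))
Applying IC y(0) = 7:
Particular solution: y = 7e^(2(1-cos(x)))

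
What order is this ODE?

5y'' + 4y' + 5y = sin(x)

The order is 2 (highest derivative is of order 2).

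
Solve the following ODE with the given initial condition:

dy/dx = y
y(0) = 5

General solution: y = Ce^x
Applying IC y(0) = 5:
Particular solution: y = 5e^x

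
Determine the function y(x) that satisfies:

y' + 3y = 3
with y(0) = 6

General solution: y = 1 + Ce^(-3x)
Applying y(0) = 6: C = 6 - 1 = 5
Particular solution: y = 1 + 5e^(-3x)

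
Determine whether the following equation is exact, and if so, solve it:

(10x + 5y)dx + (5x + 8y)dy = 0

Verify exactness: ∂M/∂y = ∂N/∂x ✓
Find F(x,y) such that ∂F/∂x = M, ∂F/∂y = N
Solution: 5x² + 5xy + 4y² = C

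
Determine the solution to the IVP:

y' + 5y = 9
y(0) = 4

General solution: y = 9/5 + Ce^(-5x)
Applying y(0) = 4: C = 4 - 9/5 = 11/5
Particular solution: y = 9/5 + (11/5)e^(-5x)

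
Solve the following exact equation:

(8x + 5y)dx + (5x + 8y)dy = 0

Verify exactness: ∂M/∂y = ∂N/∂x ✓
Find F(x,y) such that ∂F/∂x = M, ∂F/∂y = N
Solution: 4x² + 5xy + 4y² = C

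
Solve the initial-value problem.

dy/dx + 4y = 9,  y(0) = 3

General solution: y = 9/4 + Ce^(-4x)
Applying y(0) = 3: C = 3 - 9/4 = 3/4
Particular solution: y = 9/4 + (3/4)e^(-4x)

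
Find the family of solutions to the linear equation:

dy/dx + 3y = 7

Using integrating factor method:

General solution: y = 7/3 + Ce^(-3x)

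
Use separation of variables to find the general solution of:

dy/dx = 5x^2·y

Separating variables and integrating:
ln|y| = 5x^3/3 + C

General solution: y = Ce^(5x^3/3)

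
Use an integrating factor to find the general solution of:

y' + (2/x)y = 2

Using integrating factor method:

General solution: y = (2/3)x + Cx^(-2)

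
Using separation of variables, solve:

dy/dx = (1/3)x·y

Separating variables and integrating:
ln|y| = x^2/6 + C

General solution: y = Ce^(x^2/6)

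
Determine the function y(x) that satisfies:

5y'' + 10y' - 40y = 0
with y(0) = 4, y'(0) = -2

General solution: y = C₁e^(2x) + C₂e^(-4x)
Applying ICs: C₁ = 7/3, C₂ = 5/3
Particular solution: y = (7/3)e^(2x) + (5/3)e^(-4x)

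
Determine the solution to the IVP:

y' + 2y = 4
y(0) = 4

General solution: y = 2 + Ce^(-2x)
Applying y(0) = 4: C = 4 - 2 = 2
Particular solution: y = 2 + 2e^(-2x)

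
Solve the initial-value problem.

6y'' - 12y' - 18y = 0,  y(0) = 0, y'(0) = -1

General solution: y = C₁e^(3x) + C₂e^(-x)
Applying ICs: C₁ = -1/4, C₂ = 1/4
Particular solution: y = -(1/4)e^(3x) + (1/4)e^(-x)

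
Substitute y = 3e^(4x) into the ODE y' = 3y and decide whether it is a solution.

Verification:
y = 3e^(4x)
y' = 12e^(4x)
But 3y = 9e^(4x)
y' ≠ 3y — the derivative does not match

No, it is not a solution.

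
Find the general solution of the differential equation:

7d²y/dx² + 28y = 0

Characteristic equation: 7r² + 28 = 0
Divide by 7: r² + 4 = 0
Roots: r = ±2i (complex conjugates)
General solution: y = C₁cos(2x) + C₂sin(2x)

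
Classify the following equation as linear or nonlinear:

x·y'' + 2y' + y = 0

Linear (y and its derivatives appear to the first power only, no products of y terms)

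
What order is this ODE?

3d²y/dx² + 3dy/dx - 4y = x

The order is 2 (highest derivative is of order 2).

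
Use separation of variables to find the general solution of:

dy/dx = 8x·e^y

Separating variables and integrating:
-e^(-y) = 4x² + C

General solution: y = -ln(C - 4x²)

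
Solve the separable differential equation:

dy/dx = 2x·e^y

Separating variables and integrating:
-e^(-y) = x² + C

General solution: y = -ln(C - x²)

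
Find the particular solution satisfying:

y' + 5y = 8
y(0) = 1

General solution: y = 8/5 + Ce^(-5x)
Applying y(0) = 1: C = 1 - 8/5 = -3/5
Particular solution: y = 8/5 - (3/5)e^(-5x)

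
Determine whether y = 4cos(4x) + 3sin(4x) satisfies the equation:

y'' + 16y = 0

Verification:
y'' = -64cos(4x) - 48sin(4x)
y'' + 16y = 0 ✓

Yes, it is a solution.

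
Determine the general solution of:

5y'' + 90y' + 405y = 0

Characteristic equation: 5r² + 90r + 405 = 0
Divide by 5: r² + 18r + 81 = 0
Factored: (r + 9)² = 0
Repeated root: r = -9
General solution: y = (C₁ + C₂x)e^(-9x)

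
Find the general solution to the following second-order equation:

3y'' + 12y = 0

Characteristic equation: 3r² + 12 = 0
Divide by 3: r² + 4 = 0
Roots: r = ±2i (complex conjugates)
General solution: y = C₁cos(2x) + C₂sin(2x)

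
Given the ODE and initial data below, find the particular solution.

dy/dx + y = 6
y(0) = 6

General solution: y = 6 + Ce^(-x)
Applying y(0) = 6: C = 6 - 6 = 0
Particular solution: y = 6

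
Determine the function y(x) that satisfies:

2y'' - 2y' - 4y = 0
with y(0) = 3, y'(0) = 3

General solution: y = C₁e^(2x) + C₂e^(-x)
Applying ICs: C₁ = 2, C₂ = 1
Particular solution: y = 2e^(2x) + e^(-x)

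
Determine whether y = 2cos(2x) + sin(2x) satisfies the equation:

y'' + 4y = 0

Verification:
y'' = -8cos(2x) - 4sin(2x)
y'' + 4y = 0 ✓

Yes, it is a solution.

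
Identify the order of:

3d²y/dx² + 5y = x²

The order is 2 (highest derivative is of order 2).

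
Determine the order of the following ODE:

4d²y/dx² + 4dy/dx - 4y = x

The order is 2 (highest derivative is of order 2).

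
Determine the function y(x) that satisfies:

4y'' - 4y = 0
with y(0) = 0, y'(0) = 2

General solution: y = C₁e^x + C₂e^(-x)
Applying ICs: C₁ = 1, C₂ = -1
Particular solution: y = e^x - e^(-x)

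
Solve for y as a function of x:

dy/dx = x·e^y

Separating variables and integrating:
-e^(-y) = x²/2 + C

General solution: y = -ln(C - x²/2)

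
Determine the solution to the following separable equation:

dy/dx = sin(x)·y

Separating variables and integrating:
ln|y| = -cos(x) + C

General solution: y = Ce^(-cos(x))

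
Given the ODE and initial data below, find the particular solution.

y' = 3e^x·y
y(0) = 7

General solution: y = Ce^(3e^x)
Applying IC y(0) = 7:
Particular solution: y = 7e^(3(e^x - 1))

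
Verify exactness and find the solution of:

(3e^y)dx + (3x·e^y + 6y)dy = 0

Verify exactness: ∂M/∂y = ∂N/∂x ✓
Find F(x,y) such that ∂F/∂x = M, ∂F/∂y = N
Solution: 3x·e^y + 3y² = C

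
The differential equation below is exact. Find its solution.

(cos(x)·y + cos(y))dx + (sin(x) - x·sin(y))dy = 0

Verify exactness: ∂M/∂y = ∂N/∂x ✓
Find F(x,y) such that ∂F/∂x = M, ∂F/∂y = N
Solution: sin(x)·y + x·cos(y) = C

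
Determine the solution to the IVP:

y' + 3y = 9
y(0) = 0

General solution: y = 3 + Ce^(-3x)
Applying y(0) = 0: C = 0 - 3 = -3
Particular solution: y = 3 - 3e^(-3x)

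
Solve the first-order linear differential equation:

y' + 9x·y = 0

Using integrating factor method:

General solution: y = Ce^(-9x^2/2)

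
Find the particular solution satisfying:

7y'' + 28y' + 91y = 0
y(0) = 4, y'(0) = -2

General solution: y = e^(-2x)(C₁cos(3x) + C₂sin(3x))
Complex roots r = -2 ± 3i
Applying ICs: C₁ = 4, C₂ = 2
Particular solution: y = e^(-2x)(4cos(3x) + 2sin(3x))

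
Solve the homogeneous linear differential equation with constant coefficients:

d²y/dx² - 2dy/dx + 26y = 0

Characteristic equation: r² - 2r + 26 = 0
Roots: r = 1 ± 5i (complex conjugates)
General solution: y = e^x(C₁cos(5x) + C₂sin(5x))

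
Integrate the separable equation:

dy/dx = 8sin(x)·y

Separating variables and integrating:
ln|y| = -8cos(x) + C

General solution: y = Ce^(-8cos(x))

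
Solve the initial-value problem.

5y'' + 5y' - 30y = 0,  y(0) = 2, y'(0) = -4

General solution: y = C₁e^(2x) + C₂e^(-3x)
Applying ICs: C₁ = 2/5, C₂ = 8/5
Particular solution: y = (2/5)e^(2x) + (8/5)e^(-3x)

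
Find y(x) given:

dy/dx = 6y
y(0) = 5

General solution: y = Ce^(6x)
Applying IC y(0) = 5:
Particular solution: y = 5e^(6x)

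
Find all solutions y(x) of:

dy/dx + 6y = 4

Using integrating factor method:

General solution: y = 2/3 + Ce^(-6x)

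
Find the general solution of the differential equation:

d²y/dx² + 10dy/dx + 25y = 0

Characteristic equation: r² + 10r + 25 = 0
Factored: (r + 5)² = 0
Repeated root: r = -5
General solution: y = (C₁ + C₂x)e^(-5x)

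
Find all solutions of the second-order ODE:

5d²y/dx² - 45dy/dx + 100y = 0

Characteristic equation: 5r² - 45r + 100 = 0
Divide by 5: r² - 9r + 20 = 0
Roots: r = 4, 5 (distinct real)
General solution: y = C₁e^(4x) + C₂e^(5x)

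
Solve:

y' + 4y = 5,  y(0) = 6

General solution: y = 5/4 + Ce^(-4x)
Applying y(0) = 6: C = 6 - 5/4 = 19/4
Particular solution: y = 5/4 + (19/4)e^(-4x)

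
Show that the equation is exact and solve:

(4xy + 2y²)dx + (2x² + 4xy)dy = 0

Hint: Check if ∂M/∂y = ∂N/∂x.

Verify exactness: ∂M/∂y = ∂N/∂x ✓
Find F(x,y) such that ∂F/∂x = M, ∂F/∂y = N
Solution: 2x²y + 2xy² = C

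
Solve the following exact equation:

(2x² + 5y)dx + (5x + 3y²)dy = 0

Verify exactness: ∂M/∂y = ∂N/∂x ✓
Find F(x,y) such that ∂F/∂x = M, ∂F/∂y = N
Solution: 2x³/3 + 5xy + y³ = C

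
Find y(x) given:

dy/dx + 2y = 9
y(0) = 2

General solution: y = 9/2 + Ce^(-2x)
Applying y(0) = 2: C = 2 - 9/2 = -5/2
Particular solution: y = 9/2 - (5/2)e^(-2x)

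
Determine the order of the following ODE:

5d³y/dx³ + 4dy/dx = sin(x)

The order is 3 (highest derivative is of order 3).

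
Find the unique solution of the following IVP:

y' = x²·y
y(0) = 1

General solution: y = Ce^(x³/3)
Applying IC y(0) = 1:
Particular solution: y = e^(x³/3)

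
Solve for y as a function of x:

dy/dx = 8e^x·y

Separating variables and integrating:
ln|y| = 8e^x + C

General solution: y = Ce^(8e^x)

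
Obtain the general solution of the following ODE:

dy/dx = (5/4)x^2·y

Separating variables and integrating:
ln|y| = 5x^3/12 + C

General solution: y = Ce^(5x^3/12)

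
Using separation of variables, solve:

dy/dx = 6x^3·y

Separating variables and integrating:
ln|y| = 3x^4/2 + C

General solution: y = Ce^(3x^4/2)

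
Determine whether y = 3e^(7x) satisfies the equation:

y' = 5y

Verification:
y = 3e^(7x)
y' = 21e^(7x)
But 5y = 15e^(7x)
y' ≠ 5y — the derivative does not match

No, it is not a solution.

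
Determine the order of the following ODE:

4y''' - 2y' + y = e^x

The order is 3 (highest derivative is of order 3).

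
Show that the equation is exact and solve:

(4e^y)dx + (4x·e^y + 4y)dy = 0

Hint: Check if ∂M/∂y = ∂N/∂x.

Verify exactness: ∂M/∂y = ∂N/∂x ✓
Find F(x,y) such that ∂F/∂x = M, ∂F/∂y = N
Solution: 4x·e^y + 2y² = C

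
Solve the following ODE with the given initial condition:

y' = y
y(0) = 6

General solution: y = Ce^x
Applying IC y(0) = 6:
Particular solution: y = 6e^x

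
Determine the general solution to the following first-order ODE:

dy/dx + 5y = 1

Using integrating factor method:

General solution: y = 1/5 + Ce^(-5x)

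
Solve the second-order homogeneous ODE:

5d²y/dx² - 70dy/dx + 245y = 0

Characteristic equation: 5r² - 70r + 245 = 0
Divide by 5: r² - 14r + 49 = 0
Factored: (r - 7)² = 0
Repeated root: r = 7
General solution: y = (C₁ + C₂x)e^(7x)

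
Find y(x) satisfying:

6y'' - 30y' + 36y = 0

Characteristic equation: 6r² - 30r + 36 = 0
Divide by 6: r² - 5r + 6 = 0
Roots: r = 2, 3 (distinct real)
General solution: y = C₁e^(2x) + C₂e^(3x)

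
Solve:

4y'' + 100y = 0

Characteristic equation: 4r² + 100 = 0
Divide by 4: r² + 25 = 0
Roots: r = ±5i (complex conjugates)
General solution: y = C₁cos(5x) + C₂sin(5x)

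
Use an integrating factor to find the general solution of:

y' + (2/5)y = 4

Using integrating factor method:

General solution: y = 10 + Ce^(-2x/5)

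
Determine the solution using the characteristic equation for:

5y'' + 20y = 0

Characteristic equation: 5r² + 20 = 0
Divide by 5: r² + 4 = 0
Roots: r = ±2i (complex conjugates)
General solution: y = C₁cos(2x) + C₂sin(2x)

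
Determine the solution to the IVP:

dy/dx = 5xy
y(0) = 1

General solution: y = Ce^(5x²/2)
Applying IC y(0) = 1:
Particular solution: y = e^(5x²/2)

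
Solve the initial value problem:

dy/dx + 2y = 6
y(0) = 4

General solution: y = 3 + Ce^(-2x)
Applying y(0) = 4: C = 4 - 3 = 1
Particular solution: y = 3 + e^(-2x)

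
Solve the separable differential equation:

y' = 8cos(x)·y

Separating variables and integrating:
ln|y| = 8sin(x) + C

General solution: y = Ce^(8sin(x))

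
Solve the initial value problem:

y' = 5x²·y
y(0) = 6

General solution: y = Ce^(5x³/3)
Applying IC y(0) = 6:
Particular solution: y = 6e^(5x³/3)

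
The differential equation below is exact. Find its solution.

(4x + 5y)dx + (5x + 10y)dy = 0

Verify exactness: ∂M/∂y = ∂N/∂x ✓
Find F(x,y) such that ∂F/∂x = M, ∂F/∂y = N
Solution: 2x² + 5xy + 5y² = C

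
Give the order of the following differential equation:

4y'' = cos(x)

The order is 2 (highest derivative is of order 2).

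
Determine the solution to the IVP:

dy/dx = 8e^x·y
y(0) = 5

General solution: y = Ce^(8e^x)
Applying IC y(0) = 5:
Particular solution: y = 5e^(8(e^x - 1))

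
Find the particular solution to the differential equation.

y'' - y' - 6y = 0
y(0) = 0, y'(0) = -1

General solution: y = C₁e^(3x) + C₂e^(-2x)
Applying ICs: C₁ = -1/5, C₂ = 1/5
Particular solution: y = -(1/5)e^(3x) + (1/5)e^(-2x)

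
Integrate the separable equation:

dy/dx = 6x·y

Separating variables and integrating:
ln|y| = 3x^2 + C

General solution: y = Ce^(3x^2)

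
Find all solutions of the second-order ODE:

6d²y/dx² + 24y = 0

Characteristic equation: 6r² + 24 = 0
Divide by 6: r² + 4 = 0
Roots: r = ±2i (complex conjugates)
General solution: y = C₁cos(2x) + C₂sin(2x)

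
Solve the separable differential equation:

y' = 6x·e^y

Separating variables and integrating:
-e^(-y) = 3x² + C

General solution: y = -ln(C - 3x²)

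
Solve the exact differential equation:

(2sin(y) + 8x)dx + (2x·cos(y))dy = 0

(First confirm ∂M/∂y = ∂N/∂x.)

Verify exactness: ∂M/∂y = ∂N/∂x ✓
Find F(x,y) such that ∂F/∂x = M, ∂F/∂y = N
Solution: 2x·sin(y) + 4x² = C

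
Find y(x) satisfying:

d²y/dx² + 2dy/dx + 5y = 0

Characteristic equation: r² + 2r + 5 = 0
Roots: r = -1 ± 2i (complex conjugates)
General solution: y = e^(-x)(C₁cos(2x) + C₂sin(2x))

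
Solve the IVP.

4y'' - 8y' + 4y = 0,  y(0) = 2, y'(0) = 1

General solution: y = (C₁ + C₂x)e^x
Repeated root r = 1
Applying ICs: C₁ = 2, C₂ = -1
Particular solution: y = (2 - x)e^x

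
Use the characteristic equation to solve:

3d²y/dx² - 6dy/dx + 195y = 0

Characteristic equation: 3r² - 6r + 195 = 0
Divide by 3: r² - 2r + 65 = 0
Roots: r = 1 ± 8i (complex conjugates)
General solution: y = e^x(C₁cos(8x) + C₂sin(8x))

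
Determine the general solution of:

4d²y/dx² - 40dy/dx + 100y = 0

Characteristic equation: 4r² - 40r + 100 = 0
Divide by 4: r² - 10r + 25 = 0
Factored: (r - 5)² = 0
Repeated root: r = 5
General solution: y = (C₁ + C₂x)e^(5x)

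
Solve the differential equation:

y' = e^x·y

Separating variables and integrating:
ln|y| = e^x + C

General solution: y = Ce^(e^x)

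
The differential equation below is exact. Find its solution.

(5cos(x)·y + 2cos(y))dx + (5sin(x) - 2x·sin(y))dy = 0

Verify exactness: ∂M/∂y = ∂N/∂x ✓
Find F(x,y) such that ∂F/∂x = M, ∂F/∂y = N
Solution: 5sin(x)·y + 2x·cos(y) = C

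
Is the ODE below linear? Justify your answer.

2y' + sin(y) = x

No. Nonlinear (sin(y) is nonlinear in y)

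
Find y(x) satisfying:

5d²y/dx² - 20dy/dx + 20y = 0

Characteristic equation: 5r² - 20r + 20 = 0
Divide by 5: r² - 4r + 4 = 0
Factored: (r - 2)² = 0
Repeated root: r = 2
General solution: y = (C₁ + C₂x)e^(2x)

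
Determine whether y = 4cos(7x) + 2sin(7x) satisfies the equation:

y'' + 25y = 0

Verification:
y'' = -196cos(7x) - 98sin(7x)
y'' + 25y ≠ 0 (frequency mismatch: got 49 instead of 25)

No, it is not a solution.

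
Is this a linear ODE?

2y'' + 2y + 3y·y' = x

No. Nonlinear (product y·y')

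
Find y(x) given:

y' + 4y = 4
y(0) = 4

General solution: y = 1 + Ce^(-4x)
Applying y(0) = 4: C = 4 - 1 = 3
Particular solution: y = 1 + 3e^(-4x)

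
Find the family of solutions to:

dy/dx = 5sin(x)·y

Separating variables and integrating:
ln|y| = -5cos(x) + C

General solution: y = Ce^(-5cos(x))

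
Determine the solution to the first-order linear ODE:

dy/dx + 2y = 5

Using integrating factor method:

General solution: y = 5/2 + Ce^(-2x)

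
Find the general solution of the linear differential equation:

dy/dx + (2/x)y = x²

Using integrating factor method:

General solution: y = (1/5)x^3 + Cx^(-2)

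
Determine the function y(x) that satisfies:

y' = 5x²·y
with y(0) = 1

General solution: y = Ce^(5x³/3)
Applying IC y(0) = 1:
Particular solution: y = e^(5x³/3)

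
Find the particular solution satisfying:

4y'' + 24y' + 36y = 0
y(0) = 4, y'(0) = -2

General solution: y = (C₁ + C₂x)e^(-3x)
Repeated root r = -3
Applying ICs: C₁ = 4, C₂ = 10
Particular solution: y = (4 + 10x)e^(-3x)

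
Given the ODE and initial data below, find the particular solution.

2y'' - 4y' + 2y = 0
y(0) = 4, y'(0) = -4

General solution: y = (C₁ + C₂x)e^x
Repeated root r = 1
Applying ICs: C₁ = 4, C₂ = -8
Particular solution: y = (4 - 8x)e^x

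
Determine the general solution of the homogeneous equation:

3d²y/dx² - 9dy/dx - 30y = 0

Characteristic equation: 3r² - 9r - 30 = 0
Divide by 3: r² - 3r - 10 = 0
Roots: r = 5, -2 (distinct real)
General solution: y = C₁e^(5x) + C₂e^(-2x)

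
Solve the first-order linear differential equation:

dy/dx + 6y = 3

Using integrating factor method:

General solution: y = 1/2 + Ce^(-6x)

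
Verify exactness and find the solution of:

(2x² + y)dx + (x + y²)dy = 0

Verify exactness: ∂M/∂y = ∂N/∂x ✓
Find F(x,y) such that ∂F/∂x = M, ∂F/∂y = N
Solution: 2x³/3 + xy + y³/3 = C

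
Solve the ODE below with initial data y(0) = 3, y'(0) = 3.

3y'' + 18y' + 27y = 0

General solution: y = (C₁ + C₂x)e^(-3x)
Repeated root r = -3
Applying ICs: C₁ = 3, C₂ = 12
Particular solution: y = (3 + 12x)e^(-3x)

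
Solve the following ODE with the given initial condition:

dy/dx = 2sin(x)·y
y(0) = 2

General solution: y = Ce^(-2cos(x))
Applying IC y(0) = 2:
Particular solution: y = 2e^(2(1-cos(x)))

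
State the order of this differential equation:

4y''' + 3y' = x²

The order is 3 (highest derivative is of order 3).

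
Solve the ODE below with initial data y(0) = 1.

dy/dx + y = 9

General solution: y = 9 + Ce^(-x)
Applying y(0) = 1: C = 1 - 9 = -8
Particular solution: y = 9 - 8e^(-x)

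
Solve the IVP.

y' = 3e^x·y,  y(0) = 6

General solution: y = Ce^(3e^x)
Applying IC y(0) = 6:
Particular solution: y = 6e^(3(e^x - 1))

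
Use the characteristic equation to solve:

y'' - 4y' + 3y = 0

Characteristic equation: r² - 4r + 3 = 0
Roots: r = 1, 3 (distinct real)
General solution: y = C₁e^x + C₂e^(3x)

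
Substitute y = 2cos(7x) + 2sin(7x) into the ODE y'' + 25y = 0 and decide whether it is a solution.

Verification:
y'' = -98cos(7x) - 98sin(7x)
y'' + 25y ≠ 0 (frequency mismatch: got 49 instead of 25)

No, it is not a solution.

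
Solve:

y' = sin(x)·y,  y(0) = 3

General solution: y = Ce^(-cos(x))
Applying IC y(0) = 3:
Particular solution: y = 3e^(1-cos(x))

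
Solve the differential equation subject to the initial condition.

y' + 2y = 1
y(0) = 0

General solution: y = 1/2 + Ce^(-2x)
Applying y(0) = 0: C = 0 - 1/2 = -1/2
Particular solution: y = 1/2 - (1/2)e^(-2x)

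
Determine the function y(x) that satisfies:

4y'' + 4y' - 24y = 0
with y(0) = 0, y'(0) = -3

General solution: y = C₁e^(2x) + C₂e^(-3x)
Applying ICs: C₁ = -3/5, C₂ = 3/5
Particular solution: y = -(3/5)e^(2x) + (3/5)e^(-3x)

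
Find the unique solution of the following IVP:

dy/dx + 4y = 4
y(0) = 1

General solution: y = 1 + Ce^(-4x)
Applying y(0) = 1: C = 1 - 1 = 0
Particular solution: y = 1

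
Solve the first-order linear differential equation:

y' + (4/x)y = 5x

Using integrating factor method:

General solution: y = (5/6)x^2 + Cx^(-4)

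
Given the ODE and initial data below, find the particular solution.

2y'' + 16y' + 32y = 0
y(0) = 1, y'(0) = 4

General solution: y = (C₁ + C₂x)e^(-4x)
Repeated root r = -4
Applying ICs: C₁ = 1, C₂ = 8
Particular solution: y = (1 + 8x)e^(-4x)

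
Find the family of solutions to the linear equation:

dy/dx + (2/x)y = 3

Using integrating factor method:

General solution: y = x + Cx^(-2)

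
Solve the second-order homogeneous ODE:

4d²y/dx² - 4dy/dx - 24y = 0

Characteristic equation: 4r² - 4r - 24 = 0
Divide by 4: r² - r - 6 = 0
Roots: r = 3, -2 (distinct real)
General solution: y = C₁e^(3x) + C₂e^(-2x)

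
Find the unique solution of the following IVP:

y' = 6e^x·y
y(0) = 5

General solution: y = Ce^(6e^x)
Applying IC y(0) = 5:
Particular solution: y = 5e^(6(e^x - 1))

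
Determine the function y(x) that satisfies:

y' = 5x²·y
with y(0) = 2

General solution: y = Ce^(5x³/3)
Applying IC y(0) = 2:
Particular solution: y = 2e^(5x³/3)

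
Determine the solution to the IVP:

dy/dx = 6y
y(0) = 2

General solution: y = Ce^(6x)
Applying IC y(0) = 2:
Particular solution: y = 2e^(6x)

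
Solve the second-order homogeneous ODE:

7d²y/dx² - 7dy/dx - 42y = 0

Characteristic equation: 7r² - 7r - 42 = 0
Divide by 7: r² - r - 6 = 0
Roots: r = 3, -2 (distinct real)
General solution: y = C₁e^(3x) + C₂e^(-2x)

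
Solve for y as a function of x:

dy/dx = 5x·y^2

Separating variables and integrating:
-1/y = 5x^2/2 + C

General solution: y^-1 = (-5/2)x^2 + C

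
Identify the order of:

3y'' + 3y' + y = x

The order is 2 (highest derivative is of order 2).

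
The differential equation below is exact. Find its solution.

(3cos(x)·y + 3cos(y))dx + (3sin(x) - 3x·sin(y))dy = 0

Verify exactness: ∂M/∂y = ∂N/∂x ✓
Find F(x,y) such that ∂F/∂x = M, ∂F/∂y = N
Solution: 3sin(x)·y + 3x·cos(y) = C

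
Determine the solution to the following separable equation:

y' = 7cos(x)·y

Separating variables and integrating:
ln|y| = 7sin(x) + C

General solution: y = Ce^(7sin(x))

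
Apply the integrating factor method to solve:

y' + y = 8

Using integrating factor method:

General solution: y = 8 + Ce^(-x)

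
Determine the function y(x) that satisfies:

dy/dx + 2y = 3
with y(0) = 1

General solution: y = 3/2 + Ce^(-2x)
Applying y(0) = 1: C = 1 - 3/2 = -1/2
Particular solution: y = 3/2 - (1/2)e^(-2x)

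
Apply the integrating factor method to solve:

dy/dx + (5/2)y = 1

Using integrating factor method:

General solution: y = 2/5 + Ce^(-5x/2)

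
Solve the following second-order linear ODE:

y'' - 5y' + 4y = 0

Characteristic equation: r² - 5r + 4 = 0
Roots: r = 1, 4 (distinct real)
General solution: y = C₁e^x + C₂e^(4x)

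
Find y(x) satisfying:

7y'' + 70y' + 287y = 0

Characteristic equation: 7r² + 70r + 287 = 0
Divide by 7: r² + 10r + 41 = 0
Roots: r = -5 ± 4i (complex conjugates)
General solution: y = e^(-5x)(C₁cos(4x) + C₂sin(4x))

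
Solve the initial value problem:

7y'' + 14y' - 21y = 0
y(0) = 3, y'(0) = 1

General solution: y = C₁e^x + C₂e^(-3x)
Applying ICs: C₁ = 5/2, C₂ = 1/2
Particular solution: y = (5/2)e^x + (1/2)e^(-3x)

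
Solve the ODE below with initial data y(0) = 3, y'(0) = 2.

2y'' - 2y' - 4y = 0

General solution: y = C₁e^(2x) + C₂e^(-x)
Applying ICs: C₁ = 5/3, C₂ = 4/3
Particular solution: y = (5/3)e^(2x) + (4/3)e^(-x)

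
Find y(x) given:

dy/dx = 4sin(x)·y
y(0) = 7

General solution: y = Ce^(-4cos(x))
Applying IC y(0) = 7:
Particular solution: y = 7e^(4(1-cos(x)))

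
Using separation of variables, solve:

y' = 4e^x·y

Separating variables and integrating:
ln|y| = 4e^x + C

General solution: y = Ce^(4e^x)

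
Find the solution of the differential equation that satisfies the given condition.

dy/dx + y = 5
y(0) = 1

General solution: y = 5 + Ce^(-x)
Applying y(0) = 1: C = 1 - 5 = -4
Particular solution: y = 5 - 4e^(-x)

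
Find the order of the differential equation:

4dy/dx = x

The order is 1 (highest derivative is of order 1).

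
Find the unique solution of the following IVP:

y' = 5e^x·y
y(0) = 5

General solution: y = Ce^(5e^x)
Applying IC y(0) = 5:
Particular solution: y = 5e^(5(e^x - 1))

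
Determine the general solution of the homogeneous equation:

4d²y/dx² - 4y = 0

Characteristic equation: 4r² - 4 = 0
Divide by 4: r² - 1 = 0
Roots: r = 1, -1 (distinct real)
General solution: y = C₁e^x + C₂e^(-x)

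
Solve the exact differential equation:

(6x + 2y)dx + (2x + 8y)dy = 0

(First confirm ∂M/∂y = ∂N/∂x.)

Verify exactness: ∂M/∂y = ∂N/∂x ✓
Find F(x,y) such that ∂F/∂x = M, ∂F/∂y = N
Solution: 3x² + 2xy + 4y² = C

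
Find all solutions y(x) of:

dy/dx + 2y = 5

Using integrating factor method:

General solution: y = 5/2 + Ce^(-2x)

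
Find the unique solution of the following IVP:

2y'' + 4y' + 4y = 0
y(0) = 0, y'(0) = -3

General solution: y = e^(-x)(C₁cos(x) + C₂sin(x))
Complex roots r = -1 ± i
Applying ICs: C₁ = 0, C₂ = -3
Particular solution: y = e^(-x)(-3sin(x))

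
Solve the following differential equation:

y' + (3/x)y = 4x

Using integrating factor method:

General solution: y = (4/5)x^2 + Cx^(-3)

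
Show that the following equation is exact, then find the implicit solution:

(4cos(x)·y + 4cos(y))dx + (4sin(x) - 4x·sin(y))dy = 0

Verify exactness: ∂M/∂y = ∂N/∂x ✓
Find F(x,y) such that ∂F/∂x = M, ∂F/∂y = N
Solution: 4sin(x)·y + 4x·cos(y) = C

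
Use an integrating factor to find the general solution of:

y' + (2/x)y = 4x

Using integrating factor method:

General solution: y = x^2 + Cx^(-2)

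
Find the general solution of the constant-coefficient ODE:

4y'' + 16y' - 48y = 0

Characteristic equation: 4r² + 16r - 48 = 0
Divide by 4: r² + 4r - 12 = 0
Roots: r = 2, -6 (distinct real)
General solution: y = C₁e^(2x) + C₂e^(-6x)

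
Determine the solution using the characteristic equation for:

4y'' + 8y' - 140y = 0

Characteristic equation: 4r² + 8r - 140 = 0
Divide by 4: r² + 2r - 35 = 0
Roots: r = 5, -7 (distinct real)
General solution: y = C₁e^(5x) + C₂e^(-7x)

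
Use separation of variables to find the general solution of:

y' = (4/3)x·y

Separating variables and integrating:
ln|y| = 2x^2/3 + C

General solution: y = Ce^(2x^2/3)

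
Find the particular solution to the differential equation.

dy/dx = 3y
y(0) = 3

General solution: y = Ce^(3x)
Applying IC y(0) = 3:
Particular solution: y = 3e^(3x)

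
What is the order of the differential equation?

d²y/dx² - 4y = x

The order is 2 (highest derivative is of order 2).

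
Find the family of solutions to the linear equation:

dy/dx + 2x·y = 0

Using integrating factor method:

General solution: y = Ce^(-x^2)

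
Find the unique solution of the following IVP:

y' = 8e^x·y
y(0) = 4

General solution: y = Ce^(8e^x)
Applying IC y(0) = 4:
Particular solution: y = 4e^(8(e^x - 1))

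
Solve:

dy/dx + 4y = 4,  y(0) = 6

General solution: y = 1 + Ce^(-4x)
Applying y(0) = 6: C = 6 - 1 = 5
Particular solution: y = 1 + 5e^(-4x)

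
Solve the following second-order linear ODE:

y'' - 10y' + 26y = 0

Characteristic equation: r² - 10r + 26 = 0
Roots: r = 5 ± i (complex conjugates)
General solution: y = e^(5x)(C₁cos(x) + C₂sin(x))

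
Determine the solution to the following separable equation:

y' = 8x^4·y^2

Separating variables and integrating:
-1/y = 8x^5/5 + C

General solution: y^-1 = (-8/5)x^5 + C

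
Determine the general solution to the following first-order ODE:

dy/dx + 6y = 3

Using integrating factor method:

General solution: y = 1/2 + Ce^(-6x)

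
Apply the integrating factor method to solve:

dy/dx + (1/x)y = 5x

Using integrating factor method:

General solution: y = (5/3)x^2 + C/x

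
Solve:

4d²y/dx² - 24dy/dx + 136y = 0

Characteristic equation: 4r² - 24r + 136 = 0
Divide by 4: r² - 6r + 34 = 0
Roots: r = 3 ± 5i (complex conjugates)
General solution: y = e^(3x)(C₁cos(5x) + C₂sin(5x))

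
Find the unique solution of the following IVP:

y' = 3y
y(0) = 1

General solution: y = Ce^(3x)
Applying IC y(0) = 1:
Particular solution: y = e^(3x)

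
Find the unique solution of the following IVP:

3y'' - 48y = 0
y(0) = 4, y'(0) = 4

General solution: y = C₁e^(4x) + C₂e^(-4x)
Applying ICs: C₁ = 5/2, C₂ = 3/2
Particular solution: y = (5/2)e^(4x) + (3/2)e^(-4x)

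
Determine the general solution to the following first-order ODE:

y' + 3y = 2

Using integrating factor method:

General solution: y = 2/3 + Ce^(-3x)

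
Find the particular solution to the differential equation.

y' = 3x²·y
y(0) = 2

General solution: y = Ce^(x³)
Applying IC y(0) = 2:
Particular solution: y = 2e^(x³)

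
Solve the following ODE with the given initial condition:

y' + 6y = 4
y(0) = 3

General solution: y = 2/3 + Ce^(-6x)
Applying y(0) = 3: C = 3 - 2/3 = 7/3
Particular solution: y = 2/3 + (7/3)e^(-6x)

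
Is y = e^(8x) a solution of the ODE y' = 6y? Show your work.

Verification:
y = e^(8x)
y' = 8e^(8x)
But 6y = 6e^(8x)
y' ≠ 6y — the derivative does not match

No, it is not a solution.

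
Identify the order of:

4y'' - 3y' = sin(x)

The order is 2 (highest derivative is of order 2).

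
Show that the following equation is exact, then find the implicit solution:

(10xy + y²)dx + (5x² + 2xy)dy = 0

Verify exactness: ∂M/∂y = ∂N/∂x ✓
Find F(x,y) such that ∂F/∂x = M, ∂F/∂y = N
Solution: 5x²y + xy² = C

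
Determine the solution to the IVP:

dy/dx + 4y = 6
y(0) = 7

General solution: y = 3/2 + Ce^(-4x)
Applying y(0) = 7: C = 7 - 3/2 = 11/2
Particular solution: y = 3/2 + (11/2)e^(-4x)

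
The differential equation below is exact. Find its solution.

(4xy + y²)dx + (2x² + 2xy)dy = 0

Verify exactness: ∂M/∂y = ∂N/∂x ✓
Find F(x,y) such that ∂F/∂x = M, ∂F/∂y = N
Solution: 2x²y + xy² = C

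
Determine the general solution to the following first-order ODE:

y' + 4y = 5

Using integrating factor method:

General solution: y = 5/4 + Ce^(-4x)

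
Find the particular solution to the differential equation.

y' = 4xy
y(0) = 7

General solution: y = Ce^(2x²)
Applying IC y(0) = 7:
Particular solution: y = 7e^(2x²)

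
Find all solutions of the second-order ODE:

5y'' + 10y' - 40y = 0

Characteristic equation: 5r² + 10r - 40 = 0
Divide by 5: r² + 2r - 8 = 0
Roots: r = 2, -4 (distinct real)
General solution: y = C₁e^(2x) + C₂e^(-4x)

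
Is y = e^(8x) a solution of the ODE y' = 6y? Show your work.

Verification:
y = e^(8x)
y' = 8e^(8x)
But 6y = 6e^(8x)
y' ≠ 6y — the derivative does not match

No, it is not a solution.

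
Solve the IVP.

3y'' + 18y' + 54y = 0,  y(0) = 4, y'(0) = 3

General solution: y = e^(-3x)(C₁cos(3x) + C₂sin(3x))
Complex roots r = -3 ± 3i
Applying ICs: C₁ = 4, C₂ = 5
Particular solution: y = e^(-3x)(4cos(3x) + 5sin(3x))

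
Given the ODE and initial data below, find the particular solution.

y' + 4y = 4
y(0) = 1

General solution: y = 1 + Ce^(-4x)
Applying y(0) = 1: C = 1 - 1 = 0
Particular solution: y = 1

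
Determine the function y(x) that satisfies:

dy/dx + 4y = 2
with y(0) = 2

General solution: y = 1/2 + Ce^(-4x)
Applying y(0) = 2: C = 2 - 1/2 = 3/2
Particular solution: y = 1/2 + (3/2)e^(-4x)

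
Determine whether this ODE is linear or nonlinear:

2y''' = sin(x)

Linear (y and its derivatives appear to the first power only, no products of y terms)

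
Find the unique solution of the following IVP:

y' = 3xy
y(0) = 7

General solution: y = Ce^(3x²/2)
Applying IC y(0) = 7:
Particular solution: y = 7e^(3x²/2)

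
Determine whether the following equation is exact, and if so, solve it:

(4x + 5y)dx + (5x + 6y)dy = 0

Verify exactness: ∂M/∂y = ∂N/∂x ✓
Find F(x,y) such that ∂F/∂x = M, ∂F/∂y = N
Solution: 2x² + 5xy + 3y² = C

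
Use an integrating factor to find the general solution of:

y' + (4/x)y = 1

Using integrating factor method:

General solution: y = (1/5)x + Cx^(-4)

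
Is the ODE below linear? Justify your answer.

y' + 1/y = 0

No. Nonlinear (1/y term)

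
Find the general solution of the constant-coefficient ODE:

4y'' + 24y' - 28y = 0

Characteristic equation: 4r² + 24r - 28 = 0
Divide by 4: r² + 6r - 7 = 0
Roots: r = 1, -7 (distinct real)
General solution: y = C₁e^x + C₂e^(-7x)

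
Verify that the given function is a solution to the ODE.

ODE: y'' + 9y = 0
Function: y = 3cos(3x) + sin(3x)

Verification:
y'' = -27cos(3x) - 9sin(3x)
y'' + 9y = 0 ✓

Yes, it is a solution.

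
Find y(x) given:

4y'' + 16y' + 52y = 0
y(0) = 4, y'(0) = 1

General solution: y = e^(-2x)(C₁cos(3x) + C₂sin(3x))
Complex roots r = -2 ± 3i
Applying ICs: C₁ = 4, C₂ = 3
Particular solution: y = e^(-2x)(4cos(3x) + 3sin(3x))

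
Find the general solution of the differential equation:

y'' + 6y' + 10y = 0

Characteristic equation: r² + 6r + 10 = 0
Roots: r = -3 ± i (complex conjugates)
General solution: y = e^(-3x)(C₁cos(x) + C₂sin(x))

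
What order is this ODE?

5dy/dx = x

The order is 1 (highest derivative is of order 1).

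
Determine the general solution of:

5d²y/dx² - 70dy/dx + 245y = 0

Characteristic equation: 5r² - 70r + 245 = 0
Divide by 5: r² - 14r + 49 = 0
Factored: (r - 7)² = 0
Repeated root: r = 7
General solution: y = (C₁ + C₂x)e^(7x)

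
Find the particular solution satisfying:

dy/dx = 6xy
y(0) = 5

General solution: y = Ce^(3x²)
Applying IC y(0) = 5:
Particular solution: y = 5e^(3x²)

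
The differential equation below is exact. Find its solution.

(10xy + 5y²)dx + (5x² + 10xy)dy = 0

Verify exactness: ∂M/∂y = ∂N/∂x ✓
Find F(x,y) such that ∂F/∂x = M, ∂F/∂y = N
Solution: 5x²y + 5xy² = C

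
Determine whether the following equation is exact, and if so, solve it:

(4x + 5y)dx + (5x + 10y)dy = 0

Verify exactness: ∂M/∂y = ∂N/∂x ✓
Find F(x,y) such that ∂F/∂x = M, ∂F/∂y = N
Solution: 2x² + 5xy + 5y² = C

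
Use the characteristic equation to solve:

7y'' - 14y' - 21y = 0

Characteristic equation: 7r² - 14r - 21 = 0
Divide by 7: r² - 2r - 3 = 0
Roots: r = 3, -1 (distinct real)
General solution: y = C₁e^(3x) + C₂e^(-x)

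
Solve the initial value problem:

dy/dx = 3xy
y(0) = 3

General solution: y = Ce^(3x²/2)
Applying IC y(0) = 3:
Particular solution: y = 3e^(3x²/2)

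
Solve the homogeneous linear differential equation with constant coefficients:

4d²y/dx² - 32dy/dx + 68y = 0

Characteristic equation: 4r² - 32r + 68 = 0
Divide by 4: r² - 8r + 17 = 0
Roots: r = 4 ± i (complex conjugates)
General solution: y = e^(4x)(C₁cos(x) + C₂sin(x))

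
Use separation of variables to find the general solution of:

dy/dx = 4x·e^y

Separating variables and integrating:
-e^(-y) = 2x² + C

General solution: y = -ln(C - 2x²)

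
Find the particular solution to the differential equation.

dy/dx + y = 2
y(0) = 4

General solution: y = 2 + Ce^(-x)
Applying y(0) = 4: C = 4 - 2 = 2
Particular solution: y = 2 + 2e^(-x)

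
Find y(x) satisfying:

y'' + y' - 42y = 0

Characteristic equation: r² + r - 42 = 0
Roots: r = 6, -7 (distinct real)
General solution: y = C₁e^(6x) + C₂e^(-7x)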